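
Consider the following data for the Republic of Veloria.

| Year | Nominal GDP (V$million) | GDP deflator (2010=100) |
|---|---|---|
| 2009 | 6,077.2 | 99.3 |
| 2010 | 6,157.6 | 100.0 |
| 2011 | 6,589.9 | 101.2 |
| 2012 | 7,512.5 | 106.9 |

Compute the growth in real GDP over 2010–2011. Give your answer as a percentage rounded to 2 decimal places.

Real GDP 2010 = 6157.6/1.000 = 6157.60.
Real GDP 2011 = 6589.9/1.012 = 6511.76.
Change = 6511.76/6157.60 − 1 = 0.0575.

5.75%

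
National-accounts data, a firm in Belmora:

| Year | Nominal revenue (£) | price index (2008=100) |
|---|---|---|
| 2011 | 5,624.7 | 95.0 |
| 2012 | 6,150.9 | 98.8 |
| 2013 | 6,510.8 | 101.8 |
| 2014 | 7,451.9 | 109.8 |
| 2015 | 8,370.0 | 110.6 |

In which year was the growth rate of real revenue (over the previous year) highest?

2012: real = 6150.9/0.988 = 6225.61; growth vs 2011 (5920.74) = 5.15%.
2013: real = 6510.8/1.018 = 6395.68; growth vs 2012 (6225.61) = 2.73%.
2014: real = 7451.9/1.098 = 6786.79; growth vs 2013 (6395.68) = 6.12%.
2015: real = 8370.0/1.106 = 7567.81; growth vs 2014 (6786.79) = 11.51%.

2015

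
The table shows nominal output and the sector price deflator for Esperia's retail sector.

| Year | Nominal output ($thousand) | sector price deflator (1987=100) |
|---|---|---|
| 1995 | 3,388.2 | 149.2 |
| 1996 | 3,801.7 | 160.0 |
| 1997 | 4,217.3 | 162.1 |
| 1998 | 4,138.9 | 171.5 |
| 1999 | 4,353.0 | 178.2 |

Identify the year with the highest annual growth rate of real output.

1996: real = 3801.7/1.600 = 2376.06; growth vs 1995 (2270.91) = 4.63%.
1997: real = 4217.3/1.621 = 2601.67; growth vs 1996 (2376.06) = 9.50%.
1998: real = 4138.9/1.715 = 2413.35; growth vs 1997 (2601.67) = -7.24%.
1999: real = 4353.0/1.782 = 2442.76; growth vs 1998 (2413.35) = 1.22%.

1997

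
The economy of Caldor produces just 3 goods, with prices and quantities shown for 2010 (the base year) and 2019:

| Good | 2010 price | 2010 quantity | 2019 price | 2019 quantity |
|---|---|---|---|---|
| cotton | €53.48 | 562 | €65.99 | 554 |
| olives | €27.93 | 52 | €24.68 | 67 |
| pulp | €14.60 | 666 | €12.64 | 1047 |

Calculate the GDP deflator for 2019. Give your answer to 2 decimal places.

Nominal GDP 2019 = 65.99·554 + 24.68·67 + 12.64·1047 = 51446.10.
Real GDP 2019 (at 2010 prices) = 53.48·554 + 27.93·67 + 14.60·1047 = 46785.43.
Deflator = Nominal/Real × 100 = 51446.10/46785.43 × 100 = 109.962.

109.96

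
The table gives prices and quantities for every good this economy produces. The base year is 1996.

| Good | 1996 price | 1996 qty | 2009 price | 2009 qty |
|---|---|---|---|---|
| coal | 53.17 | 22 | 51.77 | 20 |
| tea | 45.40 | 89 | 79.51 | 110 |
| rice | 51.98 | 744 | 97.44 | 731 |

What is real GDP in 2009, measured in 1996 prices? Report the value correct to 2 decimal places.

Real GDP 2009 = Σ (p_1996 × q_2009) = 53.17·20 + 45.40·110 + 51.98·731 = 44054.78.

44054.78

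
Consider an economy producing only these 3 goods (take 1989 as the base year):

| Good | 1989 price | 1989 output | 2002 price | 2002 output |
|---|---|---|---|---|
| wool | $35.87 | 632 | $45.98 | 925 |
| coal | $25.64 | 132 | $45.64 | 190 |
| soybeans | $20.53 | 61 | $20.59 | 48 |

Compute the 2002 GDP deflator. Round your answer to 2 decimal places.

133.70

Nominal GDP 2002 = 45.98·925 + 45.64·190 + 20.59·48 = 52191.42.
Real GDP 2002 (at 1989 prices) = 35.87·925 + 25.64·190 + 20.53·48 = 39036.79.
Deflator = Nominal/Real × 100 = 52191.42/39036.79 × 100 = 133.698.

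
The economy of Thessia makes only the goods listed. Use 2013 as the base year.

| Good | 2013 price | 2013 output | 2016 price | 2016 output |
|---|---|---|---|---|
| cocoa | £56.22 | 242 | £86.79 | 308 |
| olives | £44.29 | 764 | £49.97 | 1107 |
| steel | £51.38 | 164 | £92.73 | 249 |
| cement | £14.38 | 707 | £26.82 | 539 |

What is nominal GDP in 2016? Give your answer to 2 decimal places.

Nominal GDP 2016 = Σ (p_2016 × q_2016) = 86.79·308 + 49.97·1107 + 92.73·249 + 26.82·539 = 119593.86.

£119593.86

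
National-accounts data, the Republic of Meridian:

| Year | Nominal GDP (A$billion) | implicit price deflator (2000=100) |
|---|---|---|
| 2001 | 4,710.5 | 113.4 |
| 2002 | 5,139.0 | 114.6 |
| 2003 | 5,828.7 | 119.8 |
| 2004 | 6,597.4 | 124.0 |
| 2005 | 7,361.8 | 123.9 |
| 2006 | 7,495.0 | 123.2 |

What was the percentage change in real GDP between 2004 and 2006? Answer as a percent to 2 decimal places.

14.34%

Real GDP 2004 = 6597.4/1.240 = 5320.48.
Real GDP 2006 = 7495.0/1.232 = 6083.60.
Change = 6083.60/5320.48 − 1 = 0.1434.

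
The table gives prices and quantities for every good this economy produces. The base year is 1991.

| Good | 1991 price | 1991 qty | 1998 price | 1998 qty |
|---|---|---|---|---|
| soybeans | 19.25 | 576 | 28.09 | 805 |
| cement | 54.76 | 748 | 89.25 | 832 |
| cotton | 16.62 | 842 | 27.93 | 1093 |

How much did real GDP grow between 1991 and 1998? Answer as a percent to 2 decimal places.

19.96%

Real GDP 1991 = Nominal GDP 1991 = 19.25·576 + 54.76·748 + 16.62·842 = 66042.52.
Real GDP 1998 (at 1991 prices) = 19.25·805 + 54.76·832 + 16.62·1093 = 79222.23.
Real growth = 79222.23/66042.52 − 1 = 0.1996.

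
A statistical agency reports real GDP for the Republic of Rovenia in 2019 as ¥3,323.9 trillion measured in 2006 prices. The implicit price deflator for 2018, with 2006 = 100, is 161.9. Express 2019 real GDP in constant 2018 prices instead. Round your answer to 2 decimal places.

¥5,381.39 trillion

Real GDP in 2018 prices = Real GDP in 2006 prices × (P_2018/P_2006) = 3323.9 × 1.619 = 5381.39.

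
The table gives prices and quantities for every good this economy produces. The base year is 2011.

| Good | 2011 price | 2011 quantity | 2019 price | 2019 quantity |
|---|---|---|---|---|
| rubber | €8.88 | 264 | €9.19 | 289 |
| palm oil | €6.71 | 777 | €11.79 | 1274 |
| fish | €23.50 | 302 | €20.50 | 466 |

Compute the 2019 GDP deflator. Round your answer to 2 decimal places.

Nominal GDP 2019 = 9.19·289 + 11.79·1274 + 20.50·466 = 27229.37.
Real GDP 2019 (at 2011 prices) = 8.88·289 + 6.71·1274 + 23.50·466 = 22065.86.
Deflator = Nominal/Real × 100 = 27229.37/22065.86 × 100 = 123.400.

123.40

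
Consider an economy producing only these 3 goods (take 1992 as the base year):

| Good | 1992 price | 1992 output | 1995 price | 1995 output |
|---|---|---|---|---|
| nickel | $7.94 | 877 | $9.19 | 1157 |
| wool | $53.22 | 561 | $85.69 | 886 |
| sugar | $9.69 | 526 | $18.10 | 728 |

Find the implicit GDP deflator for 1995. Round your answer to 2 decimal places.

157.32

Nominal GDP 1995 = 9.19·1157 + 85.69·886 + 18.10·728 = 99730.97.
Real GDP 1995 (at 1992 prices) = 7.94·1157 + 53.22·886 + 9.69·728 = 63393.82.
Deflator = Nominal/Real × 100 = 99730.97/63393.82 × 100 = 157.320.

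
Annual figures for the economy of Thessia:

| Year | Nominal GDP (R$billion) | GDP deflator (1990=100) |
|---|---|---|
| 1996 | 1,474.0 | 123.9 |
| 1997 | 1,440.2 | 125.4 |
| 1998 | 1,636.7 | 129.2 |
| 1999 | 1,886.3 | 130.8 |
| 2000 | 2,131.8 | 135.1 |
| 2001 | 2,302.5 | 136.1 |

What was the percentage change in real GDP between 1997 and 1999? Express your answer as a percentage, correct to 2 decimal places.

Real GDP 1997 = 1440.2/1.254 = 1148.48.
Real GDP 1999 = 1886.3/1.308 = 1442.13.
Change = 1442.13/1148.48 − 1 = 0.2557.

25.57%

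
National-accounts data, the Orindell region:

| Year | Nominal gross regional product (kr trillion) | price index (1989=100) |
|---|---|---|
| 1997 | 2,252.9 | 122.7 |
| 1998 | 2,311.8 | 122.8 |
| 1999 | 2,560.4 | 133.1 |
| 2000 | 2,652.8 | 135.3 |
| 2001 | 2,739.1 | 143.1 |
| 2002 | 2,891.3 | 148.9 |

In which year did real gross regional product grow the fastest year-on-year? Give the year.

1998

1998: real = 2311.8/1.228 = 1882.57; growth vs 1997 (1836.10) = 2.53%.
1999: real = 2560.4/1.331 = 1923.67; growth vs 1998 (1882.57) = 2.18%.
2000: real = 2652.8/1.353 = 1960.68; growth vs 1999 (1923.67) = 1.92%.
2001: real = 2739.1/1.431 = 1914.12; growth vs 2000 (1960.68) = -2.37%.
2002: real = 2891.3/1.489 = 1941.77; growth vs 2001 (1914.12) = 1.44%.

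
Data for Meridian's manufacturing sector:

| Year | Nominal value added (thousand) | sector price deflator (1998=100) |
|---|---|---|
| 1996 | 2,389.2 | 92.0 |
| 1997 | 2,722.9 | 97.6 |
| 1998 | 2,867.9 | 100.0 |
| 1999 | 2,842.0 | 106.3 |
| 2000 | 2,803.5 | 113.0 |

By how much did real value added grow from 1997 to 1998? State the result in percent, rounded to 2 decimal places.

Real value added 1997 = 2722.9/0.976 = 2789.86.
Real value added 1998 = 2867.9/1.000 = 2867.90.
Change = 2867.90/2789.86 − 1 = 0.0280.

2.80%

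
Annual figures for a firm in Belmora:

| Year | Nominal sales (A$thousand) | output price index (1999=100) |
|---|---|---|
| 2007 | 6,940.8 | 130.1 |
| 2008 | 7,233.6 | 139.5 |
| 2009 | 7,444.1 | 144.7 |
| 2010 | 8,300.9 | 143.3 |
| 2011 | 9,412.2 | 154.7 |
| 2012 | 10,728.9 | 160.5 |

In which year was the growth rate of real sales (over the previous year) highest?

2008: real = 7233.6/1.395 = 5185.38; growth vs 2007 (5334.97) = -2.80%.
2009: real = 7444.1/1.447 = 5144.51; growth vs 2008 (5185.38) = -0.79%.
2010: real = 8300.9/1.433 = 5792.67; growth vs 2009 (5144.51) = 12.60%.
2011: real = 9412.2/1.547 = 6084.16; growth vs 2010 (5792.67) = 5.03%.
2012: real = 10728.9/1.605 = 6684.67; growth vs 2011 (6084.16) = 9.87%.

2010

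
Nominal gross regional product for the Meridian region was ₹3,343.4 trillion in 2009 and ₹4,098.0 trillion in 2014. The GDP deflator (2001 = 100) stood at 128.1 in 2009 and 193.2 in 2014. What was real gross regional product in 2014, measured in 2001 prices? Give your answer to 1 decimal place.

₹2,121.1 trillion

Real gross regional product = Nominal / (GDP deflator/100) = 4098.0 / 1.932 = 2121.12.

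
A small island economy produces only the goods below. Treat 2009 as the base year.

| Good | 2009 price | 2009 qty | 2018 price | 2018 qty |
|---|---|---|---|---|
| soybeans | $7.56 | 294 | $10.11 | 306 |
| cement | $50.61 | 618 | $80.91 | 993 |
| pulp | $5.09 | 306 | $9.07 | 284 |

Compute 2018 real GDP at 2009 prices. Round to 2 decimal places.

$54014.65

Real GDP 2018 = Σ (p_2009 × q_2018) = 7.56·306 + 50.61·993 + 5.09·284 = 54014.65.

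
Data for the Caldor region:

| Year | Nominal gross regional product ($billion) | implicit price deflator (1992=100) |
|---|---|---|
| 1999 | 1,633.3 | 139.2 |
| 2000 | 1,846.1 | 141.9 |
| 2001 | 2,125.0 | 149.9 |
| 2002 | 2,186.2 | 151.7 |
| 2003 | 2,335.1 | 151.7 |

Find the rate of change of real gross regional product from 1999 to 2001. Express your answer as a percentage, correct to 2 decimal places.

Real gross regional product 1999 = 1633.3/1.392 = 1173.35.
Real gross regional product 2001 = 2125.0/1.499 = 1417.61.
Change = 1417.61/1173.35 − 1 = 0.2082.

20.82%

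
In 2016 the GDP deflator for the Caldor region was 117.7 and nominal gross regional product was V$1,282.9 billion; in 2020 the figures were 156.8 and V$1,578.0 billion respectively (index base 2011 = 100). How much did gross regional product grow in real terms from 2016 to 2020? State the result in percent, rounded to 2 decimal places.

Real gross regional product 2016 = 1282.9 / 1.177 = 1089.97.
Real gross regional product 2020 = 1578.0 / 1.568 = 1006.38.
Real growth = 1006.38 / 1089.97 − 1 = -0.0767.

-7.67%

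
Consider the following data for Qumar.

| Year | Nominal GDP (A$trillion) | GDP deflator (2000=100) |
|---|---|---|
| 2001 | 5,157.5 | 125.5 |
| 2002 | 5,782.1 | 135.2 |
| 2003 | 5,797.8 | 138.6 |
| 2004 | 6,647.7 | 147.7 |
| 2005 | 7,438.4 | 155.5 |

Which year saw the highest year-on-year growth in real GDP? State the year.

2002: real = 5782.1/1.352 = 4276.70; growth vs 2001 (4109.56) = 4.07%.
2003: real = 5797.8/1.386 = 4183.12; growth vs 2002 (4276.70) = -2.19%.
2004: real = 6647.7/1.477 = 4500.81; growth vs 2003 (4183.12) = 7.59%.
2005: real = 7438.4/1.555 = 4783.54; growth vs 2004 (4500.81) = 6.28%.

2004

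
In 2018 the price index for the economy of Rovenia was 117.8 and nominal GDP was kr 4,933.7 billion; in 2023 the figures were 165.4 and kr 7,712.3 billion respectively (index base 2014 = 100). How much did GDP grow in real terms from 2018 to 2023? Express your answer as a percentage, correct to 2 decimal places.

Deflate each year: 2018 → 4933.7/1.178 = 4188.20; 2023 → 7712.3/1.654 = 4662.82.
So real GDP changed by 4662.82/4188.20 − 1 = 0.1133, i.e. 11.33%.

11.33%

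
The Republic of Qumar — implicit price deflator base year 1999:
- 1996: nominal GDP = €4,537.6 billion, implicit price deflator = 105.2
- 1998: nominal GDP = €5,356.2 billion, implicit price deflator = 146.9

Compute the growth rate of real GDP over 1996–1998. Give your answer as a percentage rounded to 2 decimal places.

-15.47%

Deflate each year: 1996 → 4537.6/1.052 = 4313.31; 1998 → 5356.2/1.469 = 3646.15.
So real GDP changed by 3646.15/4313.31 − 1 = -0.1547, i.e. -15.47%.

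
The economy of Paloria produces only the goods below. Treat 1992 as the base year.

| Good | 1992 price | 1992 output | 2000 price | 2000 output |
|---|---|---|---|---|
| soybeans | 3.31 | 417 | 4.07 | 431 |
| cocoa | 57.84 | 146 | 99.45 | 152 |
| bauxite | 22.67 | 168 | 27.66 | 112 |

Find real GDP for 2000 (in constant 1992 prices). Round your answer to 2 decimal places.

Real GDP 2000 = Σ (p_1992 × q_2000) = 3.31·431 + 57.84·152 + 22.67·112 = 12757.33.

12757.33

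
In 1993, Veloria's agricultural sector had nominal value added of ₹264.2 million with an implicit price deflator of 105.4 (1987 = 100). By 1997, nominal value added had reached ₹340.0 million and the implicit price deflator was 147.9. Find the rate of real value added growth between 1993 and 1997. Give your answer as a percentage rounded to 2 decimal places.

-8.29%

Real value added 1993 = 264.2 / 1.054 = 250.66.
Real value added 1997 = 340.0 / 1.479 = 229.89.
Real growth = 229.89 / 250.66 − 1 = -0.0829.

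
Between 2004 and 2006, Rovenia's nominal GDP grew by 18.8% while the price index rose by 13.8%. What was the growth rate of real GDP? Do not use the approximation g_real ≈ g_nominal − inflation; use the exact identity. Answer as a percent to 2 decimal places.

(1 + g_nom) = (1 + g_real)(1 + π), so g_real = 1.1880 / 1.1380 − 1 = 0.04394.

4.39%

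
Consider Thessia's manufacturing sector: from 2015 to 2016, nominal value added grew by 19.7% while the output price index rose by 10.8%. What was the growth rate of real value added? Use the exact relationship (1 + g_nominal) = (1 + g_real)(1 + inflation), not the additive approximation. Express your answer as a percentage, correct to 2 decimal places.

8.03%

(1 + g_nom) = (1 + g_real)(1 + π), so g_real = 1.1970 / 1.1080 − 1 = 0.08032.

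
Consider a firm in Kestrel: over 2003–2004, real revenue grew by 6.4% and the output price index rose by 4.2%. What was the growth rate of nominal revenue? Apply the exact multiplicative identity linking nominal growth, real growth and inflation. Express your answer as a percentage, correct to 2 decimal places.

10.87%

(1 + g_nom) = (1 + g_real)(1 + π) = 1.0640 × 1.0420 = 1.10869.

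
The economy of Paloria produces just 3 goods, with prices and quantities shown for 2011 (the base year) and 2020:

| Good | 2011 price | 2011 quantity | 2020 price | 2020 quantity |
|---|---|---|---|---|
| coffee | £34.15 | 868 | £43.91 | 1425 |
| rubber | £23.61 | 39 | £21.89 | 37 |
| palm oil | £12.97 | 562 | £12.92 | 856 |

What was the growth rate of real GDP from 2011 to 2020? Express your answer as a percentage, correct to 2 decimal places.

60.20%

Real GDP 2011 = Nominal GDP 2011 = 34.15·868 + 23.61·39 + 12.97·562 = 37852.13.
Real GDP 2020 (at 2011 prices) = 34.15·1425 + 23.61·37 + 12.97·856 = 60639.64.
Real growth = 60639.64/37852.13 − 1 = 0.6020.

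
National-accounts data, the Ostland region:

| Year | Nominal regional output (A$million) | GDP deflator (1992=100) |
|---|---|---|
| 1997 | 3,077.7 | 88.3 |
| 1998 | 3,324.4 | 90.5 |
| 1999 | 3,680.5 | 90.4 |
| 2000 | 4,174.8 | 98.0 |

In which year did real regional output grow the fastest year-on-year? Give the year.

1998: real = 3324.4/0.905 = 3673.37; growth vs 1997 (3485.50) = 5.39%.
1999: real = 3680.5/0.904 = 4071.35; growth vs 1998 (3673.37) = 10.83%.
2000: real = 4174.8/0.980 = 4260.00; growth vs 1999 (4071.35) = 4.63%.

1999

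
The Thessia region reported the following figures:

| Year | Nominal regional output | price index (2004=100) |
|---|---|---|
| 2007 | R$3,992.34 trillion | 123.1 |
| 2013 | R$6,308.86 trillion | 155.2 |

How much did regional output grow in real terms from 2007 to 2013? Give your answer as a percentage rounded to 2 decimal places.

Real regional output 2007 = 3992.34 / 1.231 = 3243.17.
Real regional output 2013 = 6308.86 / 1.552 = 4064.99.
Real growth = 4064.99 / 3243.17 − 1 = 0.2534.

25.34%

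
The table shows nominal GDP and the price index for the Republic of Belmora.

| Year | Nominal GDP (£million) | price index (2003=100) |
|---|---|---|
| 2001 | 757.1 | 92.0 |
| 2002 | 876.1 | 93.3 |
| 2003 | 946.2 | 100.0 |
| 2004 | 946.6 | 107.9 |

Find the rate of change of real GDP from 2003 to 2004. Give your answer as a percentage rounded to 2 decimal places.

Real GDP 2003 = 946.2/1.000 = 946.20.
Real GDP 2004 = 946.6/1.079 = 877.29.
Change = 877.29/946.20 − 1 = -0.0728.

-7.28%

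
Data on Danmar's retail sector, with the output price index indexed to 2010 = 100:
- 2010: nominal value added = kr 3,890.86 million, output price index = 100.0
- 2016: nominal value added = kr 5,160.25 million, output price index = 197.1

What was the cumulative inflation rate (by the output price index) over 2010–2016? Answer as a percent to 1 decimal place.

Price-level change = 197.1 / 100.0 − 1 = 0.9710.

97.1%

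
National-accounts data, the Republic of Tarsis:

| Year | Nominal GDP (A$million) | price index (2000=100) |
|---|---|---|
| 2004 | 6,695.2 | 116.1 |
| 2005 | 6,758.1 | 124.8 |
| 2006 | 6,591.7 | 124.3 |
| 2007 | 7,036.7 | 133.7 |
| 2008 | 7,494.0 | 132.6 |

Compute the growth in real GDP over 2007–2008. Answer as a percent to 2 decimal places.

7.38%

Real GDP 2007 = 7036.7/1.337 = 5263.05.
Real GDP 2008 = 7494.0/1.326 = 5651.58.
Change = 5651.58/5263.05 − 1 = 0.0738.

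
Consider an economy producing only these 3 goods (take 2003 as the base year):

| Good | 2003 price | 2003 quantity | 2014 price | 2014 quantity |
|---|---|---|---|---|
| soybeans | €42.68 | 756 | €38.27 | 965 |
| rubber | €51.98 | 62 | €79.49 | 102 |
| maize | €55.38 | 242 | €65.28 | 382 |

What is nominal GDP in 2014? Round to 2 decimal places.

Nominal GDP 2014 = Σ (p_2014 × q_2014) = 38.27·965 + 79.49·102 + 65.28·382 = 69975.49.

€69975.49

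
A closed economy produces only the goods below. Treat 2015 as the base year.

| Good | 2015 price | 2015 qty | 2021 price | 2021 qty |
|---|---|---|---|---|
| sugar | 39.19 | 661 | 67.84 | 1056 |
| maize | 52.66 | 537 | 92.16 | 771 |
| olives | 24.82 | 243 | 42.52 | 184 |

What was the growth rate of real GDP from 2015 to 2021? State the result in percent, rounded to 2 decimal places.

43.74%

Real GDP 2015 = Nominal GDP 2015 = 39.19·661 + 52.66·537 + 24.82·243 = 60214.27.
Real GDP 2021 (at 2015 prices) = 39.19·1056 + 52.66·771 + 24.82·184 = 86552.38.
Real growth = 86552.38/60214.27 − 1 = 0.4374.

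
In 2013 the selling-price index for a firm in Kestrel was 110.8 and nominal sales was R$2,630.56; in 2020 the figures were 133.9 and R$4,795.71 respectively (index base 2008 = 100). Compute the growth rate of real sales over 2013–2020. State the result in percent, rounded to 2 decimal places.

50.86%

Deflate each year: 2013 → 2630.56/1.108 = 2374.15; 2020 → 4795.71/1.339 = 3581.56.
So real sales changed by 3581.56/2374.15 − 1 = 0.5086, i.e. 50.86%.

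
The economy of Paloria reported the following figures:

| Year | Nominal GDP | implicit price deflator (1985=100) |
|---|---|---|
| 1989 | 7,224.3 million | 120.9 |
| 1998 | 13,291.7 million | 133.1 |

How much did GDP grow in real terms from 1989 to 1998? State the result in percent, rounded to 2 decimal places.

Real GDP 1989 = 7224.3 / 1.209 = 5975.43.
Real GDP 1998 = 13291.7 / 1.331 = 9986.25.
Real growth = 9986.25 / 5975.43 − 1 = 0.6712.

67.12%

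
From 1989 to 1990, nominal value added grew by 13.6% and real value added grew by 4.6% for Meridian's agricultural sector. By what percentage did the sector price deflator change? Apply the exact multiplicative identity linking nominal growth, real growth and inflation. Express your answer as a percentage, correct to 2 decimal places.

(1 + g_nom) = (1 + g_real)(1 + π), so π = 1.1360 / 1.0460 − 1 = 0.08604.

8.60%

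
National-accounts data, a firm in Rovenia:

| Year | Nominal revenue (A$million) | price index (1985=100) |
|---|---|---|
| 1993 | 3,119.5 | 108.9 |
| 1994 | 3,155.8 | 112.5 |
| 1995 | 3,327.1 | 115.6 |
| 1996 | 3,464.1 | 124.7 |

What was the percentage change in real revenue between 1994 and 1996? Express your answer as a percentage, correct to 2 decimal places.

-0.97%

Real revenue 1994 = 3155.8/1.125 = 2805.16.
Real revenue 1996 = 3464.1/1.247 = 2777.95.
Change = 2777.95/2805.16 − 1 = -0.0097.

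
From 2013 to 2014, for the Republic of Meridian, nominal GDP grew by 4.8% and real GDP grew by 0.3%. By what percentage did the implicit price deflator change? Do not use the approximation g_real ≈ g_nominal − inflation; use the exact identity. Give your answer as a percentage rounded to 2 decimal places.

4.49%

(1 + g_nom) = (1 + g_real)(1 + π), so π = 1.0480 / 1.0030 − 1 = 0.04487.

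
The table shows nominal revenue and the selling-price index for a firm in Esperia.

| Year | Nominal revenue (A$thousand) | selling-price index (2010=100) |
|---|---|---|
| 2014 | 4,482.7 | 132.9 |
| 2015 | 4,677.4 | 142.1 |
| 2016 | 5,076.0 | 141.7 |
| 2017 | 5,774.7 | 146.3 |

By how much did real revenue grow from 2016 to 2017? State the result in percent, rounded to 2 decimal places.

10.19%

Real revenue 2016 = 5076.0/1.417 = 3582.22.
Real revenue 2017 = 5774.7/1.463 = 3947.16.
Change = 3947.16/3582.22 − 1 = 0.1019.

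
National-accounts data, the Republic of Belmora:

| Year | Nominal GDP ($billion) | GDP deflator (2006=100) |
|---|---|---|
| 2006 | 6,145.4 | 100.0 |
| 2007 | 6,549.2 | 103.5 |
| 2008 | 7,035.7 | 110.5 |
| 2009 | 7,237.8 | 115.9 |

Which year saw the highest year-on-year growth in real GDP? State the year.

2007

2007: real = 6549.2/1.035 = 6327.73; growth vs 2006 (6145.40) = 2.97%.
2008: real = 7035.7/1.105 = 6367.15; growth vs 2007 (6327.73) = 0.62%.
2009: real = 7237.8/1.159 = 6244.87; growth vs 2008 (6367.15) = -1.92%.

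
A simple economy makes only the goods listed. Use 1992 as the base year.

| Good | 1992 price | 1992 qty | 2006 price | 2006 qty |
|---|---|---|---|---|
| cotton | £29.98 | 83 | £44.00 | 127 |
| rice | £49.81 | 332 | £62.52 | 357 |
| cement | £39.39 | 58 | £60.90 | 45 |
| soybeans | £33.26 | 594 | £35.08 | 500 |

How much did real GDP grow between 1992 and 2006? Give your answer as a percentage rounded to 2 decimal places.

-2.62%

Real GDP 1992 = Nominal GDP 1992 = 29.98·83 + 49.81·332 + 39.39·58 + 33.26·594 = 41066.32.
Real GDP 2006 (at 1992 prices) = 29.98·127 + 49.81·357 + 39.39·45 + 33.26·500 = 39992.18.
Real growth = 39992.18/41066.32 − 1 = -0.0262.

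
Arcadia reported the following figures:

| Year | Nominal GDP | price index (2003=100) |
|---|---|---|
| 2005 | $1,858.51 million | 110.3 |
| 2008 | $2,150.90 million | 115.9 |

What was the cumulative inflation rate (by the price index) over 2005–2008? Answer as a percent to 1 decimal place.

5.1%

Price-level change = 115.9 / 110.3 − 1 = 0.0508.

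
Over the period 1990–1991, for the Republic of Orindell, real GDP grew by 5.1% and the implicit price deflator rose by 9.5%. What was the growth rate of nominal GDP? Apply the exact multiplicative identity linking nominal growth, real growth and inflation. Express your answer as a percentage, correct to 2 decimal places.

(1 + g_nom) = (1 + g_real)(1 + π) = 1.0510 × 1.0950 = 1.15085.

15.08%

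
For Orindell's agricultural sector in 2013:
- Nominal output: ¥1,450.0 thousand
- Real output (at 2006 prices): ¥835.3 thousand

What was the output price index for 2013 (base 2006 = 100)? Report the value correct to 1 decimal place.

output price index = (Nominal / Real) × 100 = 1450.0 / 835.3 × 100 = 173.59.

173.6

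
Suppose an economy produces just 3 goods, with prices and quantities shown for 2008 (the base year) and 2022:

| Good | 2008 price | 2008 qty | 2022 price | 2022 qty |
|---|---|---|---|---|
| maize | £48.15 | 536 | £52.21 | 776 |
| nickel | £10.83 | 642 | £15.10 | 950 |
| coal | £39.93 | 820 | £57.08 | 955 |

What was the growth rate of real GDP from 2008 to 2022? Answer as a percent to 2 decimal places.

Real GDP 2008 = Nominal GDP 2008 = 48.15·536 + 10.83·642 + 39.93·820 = 65503.86.
Real GDP 2022 (at 2008 prices) = 48.15·776 + 10.83·950 + 39.93·955 = 85786.05.
Real growth = 85786.05/65503.86 − 1 = 0.3096.

30.96%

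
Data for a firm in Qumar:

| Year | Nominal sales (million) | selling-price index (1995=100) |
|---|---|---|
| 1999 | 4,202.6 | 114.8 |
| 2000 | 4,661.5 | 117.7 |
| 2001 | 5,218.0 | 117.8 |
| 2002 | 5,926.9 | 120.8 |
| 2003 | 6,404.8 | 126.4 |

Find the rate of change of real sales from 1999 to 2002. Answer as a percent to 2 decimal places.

Real sales 1999 = 4202.6/1.148 = 3660.80.
Real sales 2002 = 5926.9/1.208 = 4906.37.
Change = 4906.37/3660.80 − 1 = 0.3402.

34.02%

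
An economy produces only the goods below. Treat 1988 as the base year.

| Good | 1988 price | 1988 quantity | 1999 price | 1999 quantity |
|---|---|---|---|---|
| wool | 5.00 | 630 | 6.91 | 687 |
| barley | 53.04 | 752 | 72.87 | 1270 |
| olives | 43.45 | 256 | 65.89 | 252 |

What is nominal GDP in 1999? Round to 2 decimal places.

113896.35

Nominal GDP 1999 = Σ (p_1999 × q_1999) = 6.91·687 + 72.87·1270 + 65.89·252 = 113896.35.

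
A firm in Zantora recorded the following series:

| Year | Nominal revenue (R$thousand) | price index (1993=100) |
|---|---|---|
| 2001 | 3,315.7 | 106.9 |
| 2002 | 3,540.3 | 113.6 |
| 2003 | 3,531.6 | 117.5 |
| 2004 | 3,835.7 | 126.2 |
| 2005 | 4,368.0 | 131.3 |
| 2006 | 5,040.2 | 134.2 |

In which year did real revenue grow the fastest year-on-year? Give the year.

2002: real = 3540.3/1.136 = 3116.46; growth vs 2001 (3101.68) = 0.48%.
2003: real = 3531.6/1.175 = 3005.62; growth vs 2002 (3116.46) = -3.56%.
2004: real = 3835.7/1.262 = 3039.38; growth vs 2003 (3005.62) = 1.12%.
2005: real = 4368.0/1.313 = 3326.73; growth vs 2004 (3039.38) = 9.45%.
2006: real = 5040.2/1.342 = 3755.74; growth vs 2005 (3326.73) = 12.90%.

2006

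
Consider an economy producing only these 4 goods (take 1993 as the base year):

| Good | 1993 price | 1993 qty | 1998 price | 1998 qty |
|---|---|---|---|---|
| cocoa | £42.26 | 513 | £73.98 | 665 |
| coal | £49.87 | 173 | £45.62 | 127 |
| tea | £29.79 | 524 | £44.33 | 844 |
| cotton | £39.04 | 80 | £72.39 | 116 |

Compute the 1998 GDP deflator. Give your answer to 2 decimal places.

157.24

Nominal GDP 1998 = 73.98·665 + 45.62·127 + 44.33·844 + 72.39·116 = 100802.20.
Real GDP 1998 (at 1993 prices) = 42.26·665 + 49.87·127 + 29.79·844 + 39.04·116 = 64107.79.
Deflator = Nominal/Real × 100 = 100802.20/64107.79 × 100 = 157.239.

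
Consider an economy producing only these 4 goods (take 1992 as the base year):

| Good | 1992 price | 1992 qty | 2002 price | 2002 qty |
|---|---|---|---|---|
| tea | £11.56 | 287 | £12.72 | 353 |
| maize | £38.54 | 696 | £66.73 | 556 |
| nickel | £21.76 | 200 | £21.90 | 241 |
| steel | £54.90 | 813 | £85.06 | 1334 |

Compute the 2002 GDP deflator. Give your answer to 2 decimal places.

Nominal GDP 2002 = 12.72·353 + 66.73·556 + 21.90·241 + 85.06·1334 = 160339.98.
Real GDP 2002 (at 1992 prices) = 11.56·353 + 38.54·556 + 21.76·241 + 54.90·1334 = 103989.68.
Deflator = Nominal/Real × 100 = 160339.98/103989.68 × 100 = 154.188.

154.19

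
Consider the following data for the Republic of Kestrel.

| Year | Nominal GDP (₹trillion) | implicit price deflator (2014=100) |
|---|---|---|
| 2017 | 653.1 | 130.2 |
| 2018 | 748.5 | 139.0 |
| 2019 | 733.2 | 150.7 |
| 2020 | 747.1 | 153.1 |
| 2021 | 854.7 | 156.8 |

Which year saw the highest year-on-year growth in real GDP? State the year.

2021

2018: real = 748.5/1.390 = 538.49; growth vs 2017 (501.61) = 7.35%.
2019: real = 733.2/1.507 = 486.53; growth vs 2018 (538.49) = -9.65%.
2020: real = 747.1/1.531 = 487.98; growth vs 2019 (486.53) = 0.30%.
2021: real = 854.7/1.568 = 545.09; growth vs 2020 (487.98) = 11.70%.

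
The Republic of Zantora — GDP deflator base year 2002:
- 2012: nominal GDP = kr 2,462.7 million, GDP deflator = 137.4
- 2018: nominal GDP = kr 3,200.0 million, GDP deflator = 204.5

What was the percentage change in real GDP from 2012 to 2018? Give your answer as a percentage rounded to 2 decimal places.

Deflate each year: 2012 → 2462.7/1.374 = 1792.36; 2018 → 3200.0/2.045 = 1564.79.
So real GDP changed by 1564.79/1792.36 − 1 = -0.1270, i.e. -12.70%.

-12.70%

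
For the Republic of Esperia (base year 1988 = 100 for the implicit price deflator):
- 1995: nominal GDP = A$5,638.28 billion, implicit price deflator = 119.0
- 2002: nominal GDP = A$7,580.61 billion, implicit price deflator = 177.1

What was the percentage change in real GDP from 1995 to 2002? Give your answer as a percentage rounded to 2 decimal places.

Real GDP 1995 = 5638.28 / 1.190 = 4738.05.
Real GDP 2002 = 7580.61 / 1.771 = 4280.41.
Real growth = 4280.41 / 4738.05 − 1 = -0.0966.

-9.66%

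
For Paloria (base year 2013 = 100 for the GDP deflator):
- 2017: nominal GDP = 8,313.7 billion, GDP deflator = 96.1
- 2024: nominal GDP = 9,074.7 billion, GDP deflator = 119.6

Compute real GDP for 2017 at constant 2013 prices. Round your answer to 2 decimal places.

Real GDP = Nominal / (GDP deflator/100) = 8313.7 / 0.961 = 8651.09.

8,651.09 billion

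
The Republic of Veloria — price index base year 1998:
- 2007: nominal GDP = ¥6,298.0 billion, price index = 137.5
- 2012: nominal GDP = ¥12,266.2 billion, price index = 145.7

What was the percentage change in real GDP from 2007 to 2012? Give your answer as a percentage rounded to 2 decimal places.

Deflate each year: 2007 → 6298.0/1.375 = 4580.36; 2012 → 12266.2/1.457 = 8418.81.
So real GDP changed by 8418.81/4580.36 − 1 = 0.8380, i.e. 83.80%.

83.80%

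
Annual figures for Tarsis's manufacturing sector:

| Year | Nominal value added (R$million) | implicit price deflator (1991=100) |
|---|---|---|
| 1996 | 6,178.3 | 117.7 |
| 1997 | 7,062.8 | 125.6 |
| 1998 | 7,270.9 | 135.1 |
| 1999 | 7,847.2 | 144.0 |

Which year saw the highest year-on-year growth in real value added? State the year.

1997: real = 7062.8/1.256 = 5623.25; growth vs 1996 (5249.19) = 7.13%.
1998: real = 7270.9/1.351 = 5381.87; growth vs 1997 (5623.25) = -4.29%.
1999: real = 7847.2/1.440 = 5449.44; growth vs 1998 (5381.87) = 1.26%.

1997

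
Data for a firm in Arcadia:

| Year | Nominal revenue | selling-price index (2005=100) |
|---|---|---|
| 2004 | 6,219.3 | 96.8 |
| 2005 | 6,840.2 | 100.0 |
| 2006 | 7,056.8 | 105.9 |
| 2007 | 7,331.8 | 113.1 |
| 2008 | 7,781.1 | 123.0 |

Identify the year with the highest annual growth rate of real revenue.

2005

2005: real = 6840.2/1.000 = 6840.20; growth vs 2004 (6424.90) = 6.46%.
2006: real = 7056.8/1.059 = 6663.64; growth vs 2005 (6840.20) = -2.58%.
2007: real = 7331.8/1.131 = 6482.58; growth vs 2006 (6663.64) = -2.72%.
2008: real = 7781.1/1.230 = 6326.10; growth vs 2007 (6482.58) = -2.41%.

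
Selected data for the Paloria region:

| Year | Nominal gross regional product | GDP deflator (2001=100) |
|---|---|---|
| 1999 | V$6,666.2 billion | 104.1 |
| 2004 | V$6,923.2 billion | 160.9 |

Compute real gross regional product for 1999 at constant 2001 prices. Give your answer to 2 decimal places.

Real gross regional product = Nominal / (GDP deflator/100) = 6666.2 / 1.041 = 6403.65.

V$6,403.65 billion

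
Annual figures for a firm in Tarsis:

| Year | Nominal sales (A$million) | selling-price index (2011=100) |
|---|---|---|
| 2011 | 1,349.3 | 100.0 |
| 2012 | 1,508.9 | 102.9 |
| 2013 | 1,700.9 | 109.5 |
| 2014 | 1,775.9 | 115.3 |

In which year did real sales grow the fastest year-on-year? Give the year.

2012: real = 1508.9/1.029 = 1466.38; growth vs 2011 (1349.30) = 8.68%.
2013: real = 1700.9/1.095 = 1553.33; growth vs 2012 (1466.38) = 5.93%.
2014: real = 1775.9/1.153 = 1540.24; growth vs 2013 (1553.33) = -0.84%.

2012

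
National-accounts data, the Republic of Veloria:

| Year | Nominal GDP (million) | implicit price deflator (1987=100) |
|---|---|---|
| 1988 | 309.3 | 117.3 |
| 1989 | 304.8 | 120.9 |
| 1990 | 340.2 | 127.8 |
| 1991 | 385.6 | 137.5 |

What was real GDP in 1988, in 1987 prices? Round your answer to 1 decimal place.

263.7 million

Real GDP 1988 = 309.3 / 1.173 = 263.68.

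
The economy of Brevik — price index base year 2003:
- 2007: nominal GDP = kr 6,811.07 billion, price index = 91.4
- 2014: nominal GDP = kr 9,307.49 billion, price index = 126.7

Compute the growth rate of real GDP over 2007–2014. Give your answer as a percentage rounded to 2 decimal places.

Deflate each year: 2007 → 6811.07/0.914 = 7451.94; 2014 → 9307.49/1.267 = 7346.09.
So real GDP changed by 7346.09/7451.94 − 1 = -0.0142, i.e. -1.42%.

-1.42%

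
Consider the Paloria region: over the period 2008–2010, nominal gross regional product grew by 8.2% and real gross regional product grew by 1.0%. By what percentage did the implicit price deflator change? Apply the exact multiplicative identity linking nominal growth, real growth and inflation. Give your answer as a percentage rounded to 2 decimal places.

7.13%

(1 + g_nom) = (1 + g_real)(1 + π), so π = 1.0820 / 1.0100 − 1 = 0.07129.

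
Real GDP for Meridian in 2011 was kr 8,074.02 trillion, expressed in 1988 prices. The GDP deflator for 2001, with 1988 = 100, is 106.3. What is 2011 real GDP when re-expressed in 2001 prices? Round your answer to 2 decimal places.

Real GDP in 2001 prices = Real GDP in 1988 prices × (P_2001/P_1988) = 8074.02 × 1.063 = 8582.68.

kr 8,582.68 trillion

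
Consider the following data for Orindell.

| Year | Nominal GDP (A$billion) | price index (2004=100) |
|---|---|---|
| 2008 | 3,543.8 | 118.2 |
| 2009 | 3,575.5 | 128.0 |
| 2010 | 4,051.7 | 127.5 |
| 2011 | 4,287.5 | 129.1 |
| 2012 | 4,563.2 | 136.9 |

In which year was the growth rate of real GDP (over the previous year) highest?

2009: real = 3575.5/1.280 = 2793.36; growth vs 2008 (2998.14) = -6.83%.
2010: real = 4051.7/1.275 = 3177.80; growth vs 2009 (2793.36) = 13.76%.
2011: real = 4287.5/1.291 = 3321.07; growth vs 2010 (3177.80) = 4.51%.
2012: real = 4563.2/1.369 = 3333.24; growth vs 2011 (3321.07) = 0.37%.

2010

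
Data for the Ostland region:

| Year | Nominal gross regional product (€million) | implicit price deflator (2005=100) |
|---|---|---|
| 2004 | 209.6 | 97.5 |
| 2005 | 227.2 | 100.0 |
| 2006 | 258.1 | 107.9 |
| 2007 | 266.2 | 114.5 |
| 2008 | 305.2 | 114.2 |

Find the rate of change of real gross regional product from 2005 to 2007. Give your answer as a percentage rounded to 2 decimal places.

Real gross regional product 2005 = 227.2/1.000 = 227.20.
Real gross regional product 2007 = 266.2/1.145 = 232.49.
Change = 232.49/227.20 − 1 = 0.0233.

2.33%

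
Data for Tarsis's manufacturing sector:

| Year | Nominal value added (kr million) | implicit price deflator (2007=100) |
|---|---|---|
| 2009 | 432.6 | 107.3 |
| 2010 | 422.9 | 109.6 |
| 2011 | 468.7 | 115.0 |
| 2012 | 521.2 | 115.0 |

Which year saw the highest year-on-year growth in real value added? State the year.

2010: real = 422.9/1.096 = 385.86; growth vs 2009 (403.17) = -4.29%.
2011: real = 468.7/1.150 = 407.57; growth vs 2010 (385.86) = 5.63%.
2012: real = 521.2/1.150 = 453.22; growth vs 2011 (407.57) = 11.20%.

2012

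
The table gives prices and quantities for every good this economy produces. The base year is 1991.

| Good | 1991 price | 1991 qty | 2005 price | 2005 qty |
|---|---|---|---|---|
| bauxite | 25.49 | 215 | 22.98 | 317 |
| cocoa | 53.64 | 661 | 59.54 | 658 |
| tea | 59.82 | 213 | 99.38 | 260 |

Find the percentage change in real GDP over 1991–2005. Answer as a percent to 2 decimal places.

9.78%

Real GDP 1991 = Nominal GDP 1991 = 25.49·215 + 53.64·661 + 59.82·213 = 53678.05.
Real GDP 2005 (at 1991 prices) = 25.49·317 + 53.64·658 + 59.82·260 = 58928.65.
Real growth = 58928.65/53678.05 − 1 = 0.0978.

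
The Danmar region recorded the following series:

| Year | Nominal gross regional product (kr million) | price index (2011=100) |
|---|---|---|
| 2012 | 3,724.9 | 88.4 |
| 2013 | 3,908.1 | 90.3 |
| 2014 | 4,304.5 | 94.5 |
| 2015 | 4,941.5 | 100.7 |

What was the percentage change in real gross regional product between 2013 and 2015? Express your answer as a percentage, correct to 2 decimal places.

13.38%

Real gross regional product 2013 = 3908.1/0.903 = 4327.91.
Real gross regional product 2015 = 4941.5/1.007 = 4907.15.
Change = 4907.15/4327.91 − 1 = 0.1338.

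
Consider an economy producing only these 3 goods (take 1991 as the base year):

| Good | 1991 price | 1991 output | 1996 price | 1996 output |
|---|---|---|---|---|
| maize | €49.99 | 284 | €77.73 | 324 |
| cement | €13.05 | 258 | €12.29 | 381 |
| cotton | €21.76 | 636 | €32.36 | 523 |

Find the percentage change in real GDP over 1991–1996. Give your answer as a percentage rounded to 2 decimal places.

Real GDP 1991 = Nominal GDP 1991 = 49.99·284 + 13.05·258 + 21.76·636 = 31403.42.
Real GDP 1996 (at 1991 prices) = 49.99·324 + 13.05·381 + 21.76·523 = 32549.29.
Real growth = 32549.29/31403.42 − 1 = 0.0365.

3.65%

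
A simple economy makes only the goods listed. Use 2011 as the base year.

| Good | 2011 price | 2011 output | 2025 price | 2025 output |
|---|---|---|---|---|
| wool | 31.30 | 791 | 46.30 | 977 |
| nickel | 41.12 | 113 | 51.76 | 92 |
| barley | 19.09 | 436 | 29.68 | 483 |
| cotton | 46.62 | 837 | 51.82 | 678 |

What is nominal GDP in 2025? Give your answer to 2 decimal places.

99466.42

Nominal GDP 2025 = Σ (p_2025 × q_2025) = 46.30·977 + 51.76·92 + 29.68·483 + 51.82·678 = 99466.42.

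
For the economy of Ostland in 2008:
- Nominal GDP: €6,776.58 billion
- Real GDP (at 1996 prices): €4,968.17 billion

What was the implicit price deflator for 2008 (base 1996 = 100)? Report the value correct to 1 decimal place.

implicit price deflator = (Nominal / Real) × 100 = 6776.58 / 4968.17 × 100 = 136.40.

136.4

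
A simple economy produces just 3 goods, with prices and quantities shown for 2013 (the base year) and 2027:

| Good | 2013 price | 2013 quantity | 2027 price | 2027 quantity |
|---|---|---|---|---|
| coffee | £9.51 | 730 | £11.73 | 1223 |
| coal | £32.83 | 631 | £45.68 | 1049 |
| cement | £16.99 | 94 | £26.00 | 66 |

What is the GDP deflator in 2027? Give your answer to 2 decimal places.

Nominal GDP 2027 = 11.73·1223 + 45.68·1049 + 26.00·66 = 63980.11.
Real GDP 2027 (at 2013 prices) = 9.51·1223 + 32.83·1049 + 16.99·66 = 47190.74.
Deflator = Nominal/Real × 100 = 63980.11/47190.74 × 100 = 135.578.

135.58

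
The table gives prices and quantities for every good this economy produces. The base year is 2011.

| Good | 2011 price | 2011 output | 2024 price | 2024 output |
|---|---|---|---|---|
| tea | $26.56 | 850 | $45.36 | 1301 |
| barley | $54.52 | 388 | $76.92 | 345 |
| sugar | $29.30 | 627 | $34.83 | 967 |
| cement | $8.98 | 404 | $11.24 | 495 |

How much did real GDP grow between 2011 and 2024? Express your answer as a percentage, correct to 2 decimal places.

31.06%

Real GDP 2011 = Nominal GDP 2011 = 26.56·850 + 54.52·388 + 29.30·627 + 8.98·404 = 65728.78.
Real GDP 2024 (at 2011 prices) = 26.56·1301 + 54.52·345 + 29.30·967 + 8.98·495 = 86142.16.
Real growth = 86142.16/65728.78 − 1 = 0.3106.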